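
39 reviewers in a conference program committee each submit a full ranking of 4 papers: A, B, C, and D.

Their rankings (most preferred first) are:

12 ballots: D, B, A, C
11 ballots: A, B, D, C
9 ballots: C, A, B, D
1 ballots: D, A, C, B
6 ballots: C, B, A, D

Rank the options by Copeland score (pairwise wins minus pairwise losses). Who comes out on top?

Pairwise results:
  A vs B: A wins 21–18.
  A vs C: A wins 24–15.
  A vs D: A wins 26–13.
  B vs C: B wins 23–16.
  B vs D: B wins 26–13.
  C vs D: D wins 24–15.
Copeland scores (wins − losses):
  A: 3 − 0 = 3
  B: 2 − 1 = 1
  C: 0 − 3 = -3
  D: 1 − 2 = -1
A has the best Copeland score.

A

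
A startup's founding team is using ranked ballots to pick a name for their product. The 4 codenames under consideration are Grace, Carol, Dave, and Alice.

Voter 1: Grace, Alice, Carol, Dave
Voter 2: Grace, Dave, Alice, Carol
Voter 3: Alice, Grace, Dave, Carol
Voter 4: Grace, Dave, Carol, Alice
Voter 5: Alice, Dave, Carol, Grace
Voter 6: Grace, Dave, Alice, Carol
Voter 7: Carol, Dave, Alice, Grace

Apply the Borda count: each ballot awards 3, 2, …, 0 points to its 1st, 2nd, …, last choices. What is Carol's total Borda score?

Borda scores:
  Grace: 3 + 3 + 2 + 3 + 0 + 3 + 0 = 14
  Carol: 1 + 0 + 0 + 1 + 1 + 0 + 3 = 6
  Dave: 0 + 2 + 1 + 2 + 2 + 2 + 2 = 11
  Alice: 2 + 1 + 3 + 0 + 3 + 1 + 1 = 11

6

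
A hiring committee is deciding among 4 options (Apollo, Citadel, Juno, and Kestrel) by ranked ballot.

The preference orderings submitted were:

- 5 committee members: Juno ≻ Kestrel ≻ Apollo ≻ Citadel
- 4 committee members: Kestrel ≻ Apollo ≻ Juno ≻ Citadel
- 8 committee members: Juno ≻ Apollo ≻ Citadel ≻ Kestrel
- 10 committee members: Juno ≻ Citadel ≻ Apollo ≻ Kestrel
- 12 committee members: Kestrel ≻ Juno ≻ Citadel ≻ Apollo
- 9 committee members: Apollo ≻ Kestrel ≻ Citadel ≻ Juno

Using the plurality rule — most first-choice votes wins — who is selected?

First-place vote totals:
  Apollo: 9
  Citadel: 0
  Juno: 23
  Kestrel: 16
Juno has the most first-place votes.

Juno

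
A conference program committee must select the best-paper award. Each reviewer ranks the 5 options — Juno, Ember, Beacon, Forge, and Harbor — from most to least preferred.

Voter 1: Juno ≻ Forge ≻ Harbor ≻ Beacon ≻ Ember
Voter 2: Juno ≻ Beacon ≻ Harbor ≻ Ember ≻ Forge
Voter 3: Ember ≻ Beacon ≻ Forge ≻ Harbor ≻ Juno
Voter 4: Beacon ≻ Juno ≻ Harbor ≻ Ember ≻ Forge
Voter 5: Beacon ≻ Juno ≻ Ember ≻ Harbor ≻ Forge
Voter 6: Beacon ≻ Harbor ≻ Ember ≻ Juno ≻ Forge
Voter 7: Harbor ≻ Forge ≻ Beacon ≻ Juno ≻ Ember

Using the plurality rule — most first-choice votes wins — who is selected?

First-place vote totals:
  Juno: 2
  Ember: 1
  Beacon: 3
  Forge: 0
  Harbor: 1
Beacon has the most first-place votes.

Beacon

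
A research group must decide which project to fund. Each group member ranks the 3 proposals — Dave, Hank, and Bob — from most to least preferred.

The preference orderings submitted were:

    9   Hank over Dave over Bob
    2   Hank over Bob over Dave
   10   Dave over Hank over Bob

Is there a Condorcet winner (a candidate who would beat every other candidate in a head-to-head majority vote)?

Yes

Head-to-head results (21 voters total):
Dave vs Hank: Hank wins 11–10.
Dave vs Bob: Dave wins 19–2.
Hank vs Bob: Hank wins 21–0.
Hank beats each rival — Dave (11–10), Bob (21–0) — so Hank is the Condorcet winner.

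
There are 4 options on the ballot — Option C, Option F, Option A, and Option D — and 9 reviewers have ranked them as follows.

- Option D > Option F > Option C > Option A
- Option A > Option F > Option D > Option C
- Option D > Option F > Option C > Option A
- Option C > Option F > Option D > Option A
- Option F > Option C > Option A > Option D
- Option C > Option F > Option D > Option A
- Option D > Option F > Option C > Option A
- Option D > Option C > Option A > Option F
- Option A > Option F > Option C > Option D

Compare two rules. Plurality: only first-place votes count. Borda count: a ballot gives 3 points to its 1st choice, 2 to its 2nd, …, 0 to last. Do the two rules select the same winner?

No

Plurality first-place counts: Option C 2, Option F 1, Option A 2, Option D 4 → Option D.
Borda totals: Option C 14, Option F 17, Option A 8, Option D 15 → Option F.
The two rules disagree: plurality picks Option D, Borda picks Option F.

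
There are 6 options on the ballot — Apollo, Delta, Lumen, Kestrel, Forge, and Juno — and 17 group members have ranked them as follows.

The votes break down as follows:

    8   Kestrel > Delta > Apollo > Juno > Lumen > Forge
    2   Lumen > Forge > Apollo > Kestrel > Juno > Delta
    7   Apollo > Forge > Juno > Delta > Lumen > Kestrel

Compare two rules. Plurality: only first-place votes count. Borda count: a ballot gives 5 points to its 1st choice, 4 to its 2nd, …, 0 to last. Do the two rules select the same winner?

No

Plurality first-place counts: Apollo 7, Delta 0, Lumen 2, Kestrel 8, Forge 0, Juno 0 → Kestrel.
Borda totals: Apollo 65, Delta 46, Lumen 25, Kestrel 44, Forge 36, Juno 39 → Apollo.
The two rules disagree: plurality picks Kestrel, Borda picks Apollo.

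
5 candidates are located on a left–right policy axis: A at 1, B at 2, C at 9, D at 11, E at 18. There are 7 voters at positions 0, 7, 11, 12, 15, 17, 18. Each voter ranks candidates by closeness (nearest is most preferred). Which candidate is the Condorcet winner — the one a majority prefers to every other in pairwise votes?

D

With single-peaked preferences on a line, the Condorcet winner is the candidate closest to the median voter.
The median voter (position 12) is closest to D at 11.
Check: D vs E — voters closer to D: 4 of 7.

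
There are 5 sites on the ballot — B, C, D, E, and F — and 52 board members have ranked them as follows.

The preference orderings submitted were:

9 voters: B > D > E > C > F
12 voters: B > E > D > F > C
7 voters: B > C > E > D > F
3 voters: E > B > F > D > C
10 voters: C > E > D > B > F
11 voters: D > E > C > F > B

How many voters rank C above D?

Ballots ranking C above D: 7+10 = 17.
Ballots ranking D above C: 9+12+3+11 = 35.
So 17 of 52 voters prefer C to D.

17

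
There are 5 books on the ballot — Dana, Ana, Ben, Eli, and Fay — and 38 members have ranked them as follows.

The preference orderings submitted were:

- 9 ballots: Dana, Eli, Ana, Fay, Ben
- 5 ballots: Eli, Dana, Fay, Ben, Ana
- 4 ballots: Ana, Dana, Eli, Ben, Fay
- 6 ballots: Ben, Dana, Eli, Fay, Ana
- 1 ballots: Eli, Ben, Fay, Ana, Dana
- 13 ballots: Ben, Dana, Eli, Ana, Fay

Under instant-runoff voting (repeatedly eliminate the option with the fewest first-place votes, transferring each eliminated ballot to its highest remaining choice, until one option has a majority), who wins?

Ben

Round 1: Ben 19, Dana 9, Eli 6, Ana 4, Fay 0. Fay has the fewest and is eliminated.
Round 2: Ben 19, Dana 9, Eli 6, Ana 4. Ana has the fewest and is eliminated.
Round 3: Ben 19, Dana 13, Eli 6. Eli has the fewest and is eliminated.
Round 4: Ben 20, Dana 18. Ben has a majority.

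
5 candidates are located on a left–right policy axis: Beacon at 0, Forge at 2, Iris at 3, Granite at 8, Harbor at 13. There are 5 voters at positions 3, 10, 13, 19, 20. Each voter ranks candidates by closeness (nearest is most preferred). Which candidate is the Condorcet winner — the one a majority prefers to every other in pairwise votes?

With single-peaked preferences on a line, the Condorcet winner is the candidate closest to the median voter.
The median voter (position 13) is closest to Harbor at 13.
Check: Harbor vs Forge — voters closer to Harbor: 4 of 5.

Harbor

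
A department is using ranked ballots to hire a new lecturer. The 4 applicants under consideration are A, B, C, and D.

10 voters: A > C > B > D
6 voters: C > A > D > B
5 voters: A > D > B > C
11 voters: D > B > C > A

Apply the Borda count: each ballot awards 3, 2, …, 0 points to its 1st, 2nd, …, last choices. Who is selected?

A

Borda scores:
  A: 10·3 + 6·2 + 5·3 + 11·0 = 57
  B: 10·1 + 6·0 + 5·1 + 11·2 = 37
  C: 10·2 + 6·3 + 5·0 + 11·1 = 49
  D: 10·0 + 6·1 + 5·2 + 11·3 = 49
A has the highest total.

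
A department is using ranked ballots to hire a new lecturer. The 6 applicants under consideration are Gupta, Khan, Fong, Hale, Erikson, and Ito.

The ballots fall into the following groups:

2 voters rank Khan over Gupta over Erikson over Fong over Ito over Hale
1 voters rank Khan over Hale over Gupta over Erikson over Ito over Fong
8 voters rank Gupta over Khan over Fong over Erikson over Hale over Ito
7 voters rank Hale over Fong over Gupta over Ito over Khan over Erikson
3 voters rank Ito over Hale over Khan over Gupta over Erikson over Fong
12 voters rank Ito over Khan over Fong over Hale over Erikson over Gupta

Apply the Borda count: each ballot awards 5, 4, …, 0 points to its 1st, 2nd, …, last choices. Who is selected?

Khan

Borda scores:
  Gupta: 2·4 + 3 + 8·5 + 7·3 + 3·2 + 12·0 = 78
  Khan: 2·5 + 5 + 8·4 + 7·1 + 3·3 + 12·4 = 111
  Fong: 2·2 + 0 + 8·3 + 7·4 + 3·0 + 12·3 = 92
  Hale: 2·0 + 4 + 8·1 + 7·5 + 3·4 + 12·2 = 83
  Erikson: 2·3 + 2 + 8·2 + 7·0 + 3·1 + 12·1 = 39
  Ito: 2·1 + 1 + 8·0 + 7·2 + 3·5 + 12·5 = 92
Khan has the highest total.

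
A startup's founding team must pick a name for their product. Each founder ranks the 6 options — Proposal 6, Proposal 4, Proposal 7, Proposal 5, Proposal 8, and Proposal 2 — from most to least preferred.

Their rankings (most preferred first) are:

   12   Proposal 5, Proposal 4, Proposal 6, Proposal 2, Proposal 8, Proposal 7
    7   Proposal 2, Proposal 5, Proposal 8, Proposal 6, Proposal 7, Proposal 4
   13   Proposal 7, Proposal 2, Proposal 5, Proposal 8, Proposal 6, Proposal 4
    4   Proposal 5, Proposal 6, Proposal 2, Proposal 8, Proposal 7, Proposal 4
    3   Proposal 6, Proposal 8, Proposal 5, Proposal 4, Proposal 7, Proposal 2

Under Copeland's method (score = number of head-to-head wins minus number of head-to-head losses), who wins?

Pairwise results:
  Proposal 6 vs Proposal 4: Proposal 6 wins 27–12.
  Proposal 6 vs Proposal 7: Proposal 6 wins 26–13.
  Proposal 6 vs Proposal 5: Proposal 5 wins 36–3.
  Proposal 6 vs Proposal 8: Proposal 8 wins 20–19.
  Proposal 6 vs Proposal 2: Proposal 2 wins 20–19.
  Proposal 4 vs Proposal 7: Proposal 7 wins 24–15.
  Proposal 4 vs Proposal 5: Proposal 5 wins 39–0.
  Proposal 4 vs Proposal 8: Proposal 8 wins 27–12.
  Proposal 4 vs Proposal 2: Proposal 2 wins 24–15.
  Proposal 7 vs Proposal 5: Proposal 5 wins 26–13.
  Proposal 7 vs Proposal 8: Proposal 8 wins 26–13.
  Proposal 7 vs Proposal 2: Proposal 2 wins 23–16.
  Proposal 5 vs Proposal 8: Proposal 5 wins 36–3.
  Proposal 5 vs Proposal 2: Proposal 2 wins 20–19.
  Proposal 8 vs Proposal 2: Proposal 2 wins 36–3.
Copeland scores (wins − losses):
  Proposal 6: 2 − 3 = -1
  Proposal 4: 0 − 5 = -5
  Proposal 7: 1 − 4 = -3
  Proposal 5: 4 − 1 = 3
  Proposal 8: 3 − 2 = 1
  Proposal 2: 5 − 0 = 5
Proposal 2 has the best Copeland score.

Proposal 2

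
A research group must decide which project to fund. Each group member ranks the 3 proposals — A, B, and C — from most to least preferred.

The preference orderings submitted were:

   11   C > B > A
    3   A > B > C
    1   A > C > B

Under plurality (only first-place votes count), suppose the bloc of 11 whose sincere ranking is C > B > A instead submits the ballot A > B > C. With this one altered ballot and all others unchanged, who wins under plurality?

First-place totals with the altered ballot: A 15, B 0, C 0.
The switch changes the winner from C to A.

A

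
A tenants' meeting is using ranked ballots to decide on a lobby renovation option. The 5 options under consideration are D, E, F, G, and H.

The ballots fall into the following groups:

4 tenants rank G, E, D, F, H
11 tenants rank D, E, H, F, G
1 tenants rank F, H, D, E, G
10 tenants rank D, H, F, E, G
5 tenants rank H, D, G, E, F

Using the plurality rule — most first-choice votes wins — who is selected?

D

First-place vote totals:
  D: 21
  E: 0
  F: 1
  G: 4
  H: 5
D has the most first-place votes.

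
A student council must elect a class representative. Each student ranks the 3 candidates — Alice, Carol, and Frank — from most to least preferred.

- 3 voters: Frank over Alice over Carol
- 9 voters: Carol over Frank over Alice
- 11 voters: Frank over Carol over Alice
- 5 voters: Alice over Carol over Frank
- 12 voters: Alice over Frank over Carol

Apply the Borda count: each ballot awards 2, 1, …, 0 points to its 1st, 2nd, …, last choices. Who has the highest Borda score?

Borda scores:
  Alice: 3·1 + 9·0 + 11·0 + 5·2 + 12·2 = 37
  Carol: 3·0 + 9·2 + 11·1 + 5·1 + 12·0 = 34
  Frank: 3·2 + 9·1 + 11·2 + 5·0 + 12·1 = 49
Frank has the highest total.

Frank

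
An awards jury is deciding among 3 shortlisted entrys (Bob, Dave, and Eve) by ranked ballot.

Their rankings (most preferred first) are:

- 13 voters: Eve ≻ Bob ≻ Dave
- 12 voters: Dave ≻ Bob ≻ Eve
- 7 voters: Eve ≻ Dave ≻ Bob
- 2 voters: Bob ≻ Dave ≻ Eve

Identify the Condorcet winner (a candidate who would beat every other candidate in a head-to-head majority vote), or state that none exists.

Head-to-head results (34 voters total):
Bob vs Dave: Dave wins 19–15.
Bob vs Eve: Eve wins 20–14.
Dave vs Eve: Eve wins 20–14.
Eve beats each rival — Bob (20–14), Dave (20–14) — so Eve is the Condorcet winner.

Eve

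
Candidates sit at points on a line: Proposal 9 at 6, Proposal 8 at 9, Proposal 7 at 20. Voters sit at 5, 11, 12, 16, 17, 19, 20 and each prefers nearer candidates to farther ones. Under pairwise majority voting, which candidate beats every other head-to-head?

Proposal 7

With single-peaked preferences on a line, the Condorcet winner is the candidate closest to the median voter.
The median voter (position 16) is closest to Proposal 7 at 20.
Check: Proposal 7 vs Proposal 9 — voters closer to Proposal 7: 4 of 7.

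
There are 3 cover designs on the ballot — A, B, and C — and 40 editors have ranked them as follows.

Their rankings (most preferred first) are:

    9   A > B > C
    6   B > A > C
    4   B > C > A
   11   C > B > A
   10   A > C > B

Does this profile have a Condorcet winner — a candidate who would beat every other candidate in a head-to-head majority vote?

Head-to-head results (40 voters total):
A vs B: B wins 21–19.
A vs C: A wins 25–15.
B vs C: C wins 21–19.
No candidate beats all others: A beats C beats B beats A, a majority cycle.

No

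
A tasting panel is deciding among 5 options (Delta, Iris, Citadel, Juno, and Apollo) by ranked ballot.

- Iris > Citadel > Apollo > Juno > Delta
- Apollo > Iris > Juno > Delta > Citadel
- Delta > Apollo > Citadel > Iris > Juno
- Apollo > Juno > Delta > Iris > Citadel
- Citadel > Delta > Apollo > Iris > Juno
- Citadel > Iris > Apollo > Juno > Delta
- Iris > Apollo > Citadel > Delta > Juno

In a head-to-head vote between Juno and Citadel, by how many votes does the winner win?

Ballots ranking Juno above Citadel: 2.
Ballots ranking Citadel above Juno: 5.
Citadel wins 5–2, a margin of 3.

3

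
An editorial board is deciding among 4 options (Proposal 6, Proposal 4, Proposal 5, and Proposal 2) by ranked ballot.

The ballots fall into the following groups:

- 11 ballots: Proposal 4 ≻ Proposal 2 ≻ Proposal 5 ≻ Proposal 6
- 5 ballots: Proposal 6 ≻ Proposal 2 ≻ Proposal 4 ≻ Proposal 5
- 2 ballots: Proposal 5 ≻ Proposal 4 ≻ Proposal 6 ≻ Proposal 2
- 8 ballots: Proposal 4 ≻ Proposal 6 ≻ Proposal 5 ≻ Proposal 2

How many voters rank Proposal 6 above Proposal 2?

15

Ballots ranking Proposal 6 above Proposal 2: 5+2+8 = 15.
Ballots ranking Proposal 2 above Proposal 6: 11.
So 15 of 26 voters prefer Proposal 6 to Proposal 2.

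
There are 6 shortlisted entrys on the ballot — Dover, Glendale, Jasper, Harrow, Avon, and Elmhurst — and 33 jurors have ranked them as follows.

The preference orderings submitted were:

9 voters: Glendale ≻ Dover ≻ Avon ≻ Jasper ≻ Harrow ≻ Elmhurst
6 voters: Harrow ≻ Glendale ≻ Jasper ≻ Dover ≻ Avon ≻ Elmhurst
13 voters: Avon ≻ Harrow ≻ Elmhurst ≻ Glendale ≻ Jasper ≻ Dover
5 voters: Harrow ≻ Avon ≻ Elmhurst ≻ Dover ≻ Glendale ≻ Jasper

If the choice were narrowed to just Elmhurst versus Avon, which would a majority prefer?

Ballots ranking Elmhurst above Avon: 0.
Ballots ranking Avon above Elmhurst: 9+6+13+5 = 33.
Avon wins the head-to-head, 33–0.

Avon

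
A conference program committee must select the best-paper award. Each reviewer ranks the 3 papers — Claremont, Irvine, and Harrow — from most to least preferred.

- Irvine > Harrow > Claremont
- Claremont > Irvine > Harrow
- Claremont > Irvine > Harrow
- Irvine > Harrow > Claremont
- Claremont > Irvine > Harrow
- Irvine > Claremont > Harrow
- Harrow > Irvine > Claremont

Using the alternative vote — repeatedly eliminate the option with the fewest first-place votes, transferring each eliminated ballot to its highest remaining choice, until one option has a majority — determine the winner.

Round 1: Claremont 3, Irvine 3, Harrow 1. Harrow has the fewest and is eliminated.
Round 2: Irvine 4, Claremont 3. Irvine has a majority.

Irvine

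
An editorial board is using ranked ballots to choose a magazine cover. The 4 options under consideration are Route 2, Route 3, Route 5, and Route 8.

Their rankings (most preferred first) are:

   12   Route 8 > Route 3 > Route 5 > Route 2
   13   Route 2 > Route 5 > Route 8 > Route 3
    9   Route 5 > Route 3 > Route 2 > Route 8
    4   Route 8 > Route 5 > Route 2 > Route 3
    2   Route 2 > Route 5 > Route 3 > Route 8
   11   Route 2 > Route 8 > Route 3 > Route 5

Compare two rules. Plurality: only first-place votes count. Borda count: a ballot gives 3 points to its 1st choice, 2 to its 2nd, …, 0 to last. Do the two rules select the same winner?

Yes

Plurality first-place counts: Route 2 26, Route 3 0, Route 5 9, Route 8 16 → Route 2.
Borda totals: Route 2 91, Route 3 55, Route 5 77, Route 8 83 → Route 2.
The two rules agree on Route 2.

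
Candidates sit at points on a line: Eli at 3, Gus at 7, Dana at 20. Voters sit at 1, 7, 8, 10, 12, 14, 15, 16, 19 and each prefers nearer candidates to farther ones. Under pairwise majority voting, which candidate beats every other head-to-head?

With single-peaked preferences on a line, the Condorcet winner is the candidate closest to the median voter.
The median voter (position 12) is closest to Gus at 7.
Check: Gus vs Dana — voters closer to Gus: 5 of 9.

Gus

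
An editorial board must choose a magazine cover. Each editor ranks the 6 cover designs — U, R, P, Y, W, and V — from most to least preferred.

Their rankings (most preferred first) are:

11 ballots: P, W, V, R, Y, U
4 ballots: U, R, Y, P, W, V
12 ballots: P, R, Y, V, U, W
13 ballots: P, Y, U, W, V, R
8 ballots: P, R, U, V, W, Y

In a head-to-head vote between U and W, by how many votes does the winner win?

Ballots ranking U above W: 4+12+13+8 = 37.
Ballots ranking W above U: 11.
U wins 37–11, a margin of 26.

26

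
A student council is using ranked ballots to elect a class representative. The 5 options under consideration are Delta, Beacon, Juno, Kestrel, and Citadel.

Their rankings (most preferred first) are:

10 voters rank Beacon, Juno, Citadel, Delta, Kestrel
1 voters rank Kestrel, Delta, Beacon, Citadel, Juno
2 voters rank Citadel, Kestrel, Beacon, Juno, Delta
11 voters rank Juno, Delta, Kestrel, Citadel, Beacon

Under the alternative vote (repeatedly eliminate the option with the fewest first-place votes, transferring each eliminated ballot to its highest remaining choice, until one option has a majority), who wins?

Beacon

Round 1: Juno 11, Beacon 10, Citadel 2, Kestrel 1, Delta 0. Delta has the fewest and is eliminated.
Round 2: Juno 11, Beacon 10, Citadel 2, Kestrel 1. Kestrel has the fewest and is eliminated.
Round 3: Beacon 11, Juno 11, Citadel 2. Citadel has the fewest and is eliminated.
Round 4: Beacon 13, Juno 11. Beacon has a majority.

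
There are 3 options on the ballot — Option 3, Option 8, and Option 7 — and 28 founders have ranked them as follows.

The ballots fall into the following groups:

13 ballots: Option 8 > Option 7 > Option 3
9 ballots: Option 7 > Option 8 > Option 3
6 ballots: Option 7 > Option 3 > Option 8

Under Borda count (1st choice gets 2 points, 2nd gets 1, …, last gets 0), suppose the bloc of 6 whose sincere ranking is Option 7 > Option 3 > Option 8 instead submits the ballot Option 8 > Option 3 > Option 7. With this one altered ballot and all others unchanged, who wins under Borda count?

Option 8

Borda totals with the altered ballot: Option 3 6, Option 8 47, Option 7 31.
The switch changes the winner from Option 7 to Option 8.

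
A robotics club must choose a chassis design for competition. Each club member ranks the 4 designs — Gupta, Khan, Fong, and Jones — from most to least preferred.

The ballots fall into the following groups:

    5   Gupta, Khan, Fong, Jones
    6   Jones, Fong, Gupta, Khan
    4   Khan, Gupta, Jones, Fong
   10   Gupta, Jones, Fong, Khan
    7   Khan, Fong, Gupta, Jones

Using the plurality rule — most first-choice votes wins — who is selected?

Gupta

First-place vote totals:
  Gupta: 15
  Khan: 11
  Fong: 0
  Jones: 6
Gupta has the most first-place votes.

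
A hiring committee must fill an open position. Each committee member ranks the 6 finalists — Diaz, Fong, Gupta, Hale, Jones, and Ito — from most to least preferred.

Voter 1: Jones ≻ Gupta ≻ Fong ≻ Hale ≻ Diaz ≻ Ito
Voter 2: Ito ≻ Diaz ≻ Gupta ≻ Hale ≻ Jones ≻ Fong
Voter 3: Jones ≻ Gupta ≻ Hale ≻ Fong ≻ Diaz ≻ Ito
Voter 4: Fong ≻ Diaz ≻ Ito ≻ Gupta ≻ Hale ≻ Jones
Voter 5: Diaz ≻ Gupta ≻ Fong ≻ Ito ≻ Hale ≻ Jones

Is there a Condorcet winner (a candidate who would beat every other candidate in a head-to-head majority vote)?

Head-to-head results (5 voters total):
Diaz vs Fong: Fong wins 3–2.
Diaz vs Gupta: Diaz wins 3–2.
Diaz vs Hale: Diaz wins 3–2.
Diaz vs Jones: Diaz wins 3–2.
Diaz vs Ito: Diaz wins 4–1.
Fong vs Gupta: Gupta wins 4–1.
Fong vs Hale: Fong wins 3–2.
Fong vs Jones: Jones wins 3–2.
Fong vs Ito: Fong wins 4–1.
Gupta vs Hale: Gupta wins 5–0.
Gupta vs Jones: Gupta wins 3–2.
Gupta vs Ito: Gupta wins 3–2.
Hale vs Jones: Hale wins 3–2.
Hale vs Ito: Ito wins 3–2.
Jones vs Ito: Ito wins 3–2.
No candidate beats all others: Diaz beats Gupta beats Fong beats Diaz, a majority cycle.

No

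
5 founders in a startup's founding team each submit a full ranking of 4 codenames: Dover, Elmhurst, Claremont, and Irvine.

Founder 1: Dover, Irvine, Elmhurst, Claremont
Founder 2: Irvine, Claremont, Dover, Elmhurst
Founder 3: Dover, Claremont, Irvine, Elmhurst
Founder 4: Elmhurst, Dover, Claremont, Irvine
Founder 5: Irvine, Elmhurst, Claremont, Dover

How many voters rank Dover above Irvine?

3

Ballots ranking Dover above Irvine: 3.
Ballots ranking Irvine above Dover: 2.
So 3 of 5 voters prefer Dover to Irvine.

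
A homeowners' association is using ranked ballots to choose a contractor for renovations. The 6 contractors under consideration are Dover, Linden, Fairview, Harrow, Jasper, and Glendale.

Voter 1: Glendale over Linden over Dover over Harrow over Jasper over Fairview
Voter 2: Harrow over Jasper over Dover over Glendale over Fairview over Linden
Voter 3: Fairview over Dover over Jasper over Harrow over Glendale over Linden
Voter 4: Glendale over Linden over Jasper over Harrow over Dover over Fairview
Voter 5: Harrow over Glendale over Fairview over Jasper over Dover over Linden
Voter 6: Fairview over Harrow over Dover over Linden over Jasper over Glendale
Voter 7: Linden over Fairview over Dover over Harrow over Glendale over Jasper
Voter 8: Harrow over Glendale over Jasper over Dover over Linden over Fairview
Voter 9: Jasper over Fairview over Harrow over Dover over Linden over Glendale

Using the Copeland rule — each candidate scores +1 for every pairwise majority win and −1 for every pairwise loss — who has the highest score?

Harrow

Pairwise results:
  Dover vs Linden: Dover wins 6–3.
  Dover vs Fairview: Fairview wins 5–4.
  Dover vs Harrow: Harrow wins 6–3.
  Dover vs Jasper: Jasper wins 5–4.
  Dover vs Glendale: Dover wins 5–4.
  Linden vs Fairview: Fairview wins 5–4.
  Linden vs Harrow: Harrow wins 6–3.
  Linden vs Jasper: Jasper wins 5–4.
  Linden vs Glendale: Glendale wins 6–3.
  Fairview vs Harrow: Harrow wins 5–4.
  Fairview vs Jasper: Jasper wins 5–4.
  Fairview vs Glendale: Glendale wins 5–4.
  Harrow vs Jasper: Harrow wins 6–3.
  Harrow vs Glendale: Harrow wins 7–2.
  Jasper vs Glendale: Glendale wins 5–4.
Copeland scores (wins − losses):
  Dover: 2 − 3 = -1
  Linden: 0 − 5 = -5
  Fairview: 2 − 3 = -1
  Harrow: 5 − 0 = 5
  Jasper: 3 − 2 = 1
  Glendale: 3 − 2 = 1
Harrow has the best Copeland score.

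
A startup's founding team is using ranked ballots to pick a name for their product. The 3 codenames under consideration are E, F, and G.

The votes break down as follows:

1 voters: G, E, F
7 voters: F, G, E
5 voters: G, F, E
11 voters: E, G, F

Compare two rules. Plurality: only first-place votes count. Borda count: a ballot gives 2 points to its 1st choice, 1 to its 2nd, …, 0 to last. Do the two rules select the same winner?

No

Plurality first-place counts: E 11, F 7, G 6 → E.
Borda totals: E 23, F 19, G 30 → G.
The two rules disagree: plurality picks E, Borda picks G.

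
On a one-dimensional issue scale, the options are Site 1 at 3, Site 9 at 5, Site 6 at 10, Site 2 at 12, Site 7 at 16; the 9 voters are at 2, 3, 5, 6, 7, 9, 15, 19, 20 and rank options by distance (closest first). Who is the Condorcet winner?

With single-peaked preferences on a line, the Condorcet winner is the candidate closest to the median voter.
The median voter (position 7) is closest to Site 9 at 5.
Check: Site 9 vs Site 7 — voters closer to Site 9: 6 of 9.

Site 9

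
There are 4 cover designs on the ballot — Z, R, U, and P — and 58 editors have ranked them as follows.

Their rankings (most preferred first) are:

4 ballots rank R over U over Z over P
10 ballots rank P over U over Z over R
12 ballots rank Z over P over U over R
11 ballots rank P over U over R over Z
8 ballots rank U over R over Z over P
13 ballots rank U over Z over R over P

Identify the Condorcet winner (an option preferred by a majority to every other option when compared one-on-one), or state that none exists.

None — there is no Condorcet winner

Head-to-head results (58 voters total):
Z vs R: Z wins 35–23.
Z vs U: U wins 46–12.
Z vs P: Z wins 37–21.
R vs U: U wins 54–4.
R vs P: P wins 33–25.
U vs P: P wins 33–25.
No candidate beats all others: Z beats P beats U beats Z, a majority cycle.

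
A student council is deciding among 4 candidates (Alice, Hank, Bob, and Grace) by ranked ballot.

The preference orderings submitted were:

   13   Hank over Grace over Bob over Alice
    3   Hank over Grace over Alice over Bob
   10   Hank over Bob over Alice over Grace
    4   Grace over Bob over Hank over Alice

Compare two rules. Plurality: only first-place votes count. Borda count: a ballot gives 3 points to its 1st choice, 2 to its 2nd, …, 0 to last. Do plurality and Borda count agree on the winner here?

Plurality first-place counts: Alice 0, Hank 26, Bob 0, Grace 4 → Hank.
Borda totals: Alice 13, Hank 82, Bob 41, Grace 44 → Hank.
The two rules agree on Hank.

Yes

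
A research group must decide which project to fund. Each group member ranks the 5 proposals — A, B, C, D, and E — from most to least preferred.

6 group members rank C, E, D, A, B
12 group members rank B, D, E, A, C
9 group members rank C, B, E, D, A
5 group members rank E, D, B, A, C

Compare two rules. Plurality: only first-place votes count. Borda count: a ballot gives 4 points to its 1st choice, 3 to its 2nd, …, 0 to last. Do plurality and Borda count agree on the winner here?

No

Plurality first-place counts: A 0, B 12, C 15, D 0, E 5 → C.
Borda totals: A 23, B 85, C 60, D 72, E 80 → B.
The two rules disagree: plurality picks C, Borda picks B.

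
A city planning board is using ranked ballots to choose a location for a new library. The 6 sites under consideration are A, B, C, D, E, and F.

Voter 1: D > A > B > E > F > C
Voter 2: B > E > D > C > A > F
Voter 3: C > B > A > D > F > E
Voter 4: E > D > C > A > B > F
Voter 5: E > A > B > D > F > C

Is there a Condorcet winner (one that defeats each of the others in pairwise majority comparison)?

No

Head-to-head results (5 voters total):
A vs B: A wins 3–2.
A vs C: C wins 3–2.
A vs D: D wins 3–2.
A vs E: E wins 3–2.
A vs F: A wins 5–0.
B vs C: B wins 3–2.
B vs D: B wins 3–2.
B vs E: B wins 3–2.
B vs F: B wins 5–0.
C vs D: D wins 4–1.
C vs E: E wins 4–1.
C vs F: C wins 3–2.
D vs E: E wins 3–2.
D vs F: D wins 5–0.
E vs F: E wins 4–1.
No candidate beats all others: A beats B beats C beats A, a majority cycle.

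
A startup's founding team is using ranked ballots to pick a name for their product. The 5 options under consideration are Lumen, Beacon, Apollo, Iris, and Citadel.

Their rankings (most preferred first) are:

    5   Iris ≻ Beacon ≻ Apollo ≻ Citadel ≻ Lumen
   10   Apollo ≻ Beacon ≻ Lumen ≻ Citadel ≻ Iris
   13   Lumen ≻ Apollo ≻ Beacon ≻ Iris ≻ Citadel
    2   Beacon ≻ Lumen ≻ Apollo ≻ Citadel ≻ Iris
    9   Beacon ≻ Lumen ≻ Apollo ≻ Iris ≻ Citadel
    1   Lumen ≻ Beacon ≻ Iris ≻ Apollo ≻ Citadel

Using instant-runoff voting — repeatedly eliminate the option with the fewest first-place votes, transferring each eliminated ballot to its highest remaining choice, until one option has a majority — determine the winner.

Round 1: Lumen 14, Beacon 11, Apollo 10, Iris 5, Citadel 0. Citadel has the fewest and is eliminated.
Round 2: Lumen 14, Beacon 11, Apollo 10, Iris 5. Iris has the fewest and is eliminated.
Round 3: Beacon 16, Lumen 14, Apollo 10. Apollo has the fewest and is eliminated.
Round 4: Beacon 26, Lumen 14. Beacon has a majority.

Beacon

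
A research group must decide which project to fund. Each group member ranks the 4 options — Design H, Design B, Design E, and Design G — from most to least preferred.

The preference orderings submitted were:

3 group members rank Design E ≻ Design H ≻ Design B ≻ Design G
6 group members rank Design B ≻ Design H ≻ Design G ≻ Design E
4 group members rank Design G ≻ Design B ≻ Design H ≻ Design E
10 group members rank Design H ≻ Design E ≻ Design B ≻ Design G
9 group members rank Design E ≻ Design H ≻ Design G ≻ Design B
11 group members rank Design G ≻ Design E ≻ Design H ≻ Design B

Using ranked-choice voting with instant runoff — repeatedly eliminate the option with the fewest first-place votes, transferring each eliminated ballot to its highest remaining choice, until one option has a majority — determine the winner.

Design H

Round 1: Design G 15, Design E 12, Design H 10, Design B 6. Design B has the fewest and is eliminated.
Round 2: Design H 16, Design G 15, Design E 12. Design E has the fewest and is eliminated.
Round 3: Design H 28, Design G 15. Design H has a majority.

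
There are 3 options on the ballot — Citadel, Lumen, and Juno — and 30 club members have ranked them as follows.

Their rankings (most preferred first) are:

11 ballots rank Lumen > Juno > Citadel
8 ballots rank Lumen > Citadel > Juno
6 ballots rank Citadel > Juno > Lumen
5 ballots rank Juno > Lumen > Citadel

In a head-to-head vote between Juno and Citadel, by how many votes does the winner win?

2

Ballots ranking Juno above Citadel: 11+5 = 16.
Ballots ranking Citadel above Juno: 8+6 = 14.
Juno wins 16–14, a margin of 2.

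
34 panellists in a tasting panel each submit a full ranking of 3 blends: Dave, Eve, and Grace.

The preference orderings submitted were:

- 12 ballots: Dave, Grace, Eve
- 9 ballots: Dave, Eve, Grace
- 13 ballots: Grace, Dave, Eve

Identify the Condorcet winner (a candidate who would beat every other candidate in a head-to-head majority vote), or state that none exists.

Dave

Head-to-head results (34 voters total):
Dave vs Eve: Dave wins 34–0.
Dave vs Grace: Dave wins 21–13.
Eve vs Grace: Grace wins 25–9.
Dave beats each rival — Eve (34–0), Grace (21–13) — so Dave is the Condorcet winner.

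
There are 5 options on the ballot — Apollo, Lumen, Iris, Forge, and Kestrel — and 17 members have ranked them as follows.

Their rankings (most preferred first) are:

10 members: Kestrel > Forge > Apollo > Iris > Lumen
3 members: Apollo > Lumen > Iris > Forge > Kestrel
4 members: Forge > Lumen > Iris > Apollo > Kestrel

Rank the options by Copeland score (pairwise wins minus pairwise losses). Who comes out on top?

Kestrel

Pairwise results:
  Apollo vs Lumen: Apollo wins 13–4.
  Apollo vs Iris: Apollo wins 13–4.
  Apollo vs Forge: Forge wins 14–3.
  Apollo vs Kestrel: Kestrel wins 10–7.
  Lumen vs Iris: Iris wins 10–7.
  Lumen vs Forge: Forge wins 14–3.
  Lumen vs Kestrel: Kestrel wins 10–7.
  Iris vs Forge: Forge wins 14–3.
  Iris vs Kestrel: Kestrel wins 10–7.
  Forge vs Kestrel: Kestrel wins 10–7.
Copeland scores (wins − losses):
  Apollo: 2 − 2 = 0
  Lumen: 0 − 4 = -4
  Iris: 1 − 3 = -2
  Forge: 3 − 1 = 2
  Kestrel: 4 − 0 = 4
Kestrel has the best Copeland score.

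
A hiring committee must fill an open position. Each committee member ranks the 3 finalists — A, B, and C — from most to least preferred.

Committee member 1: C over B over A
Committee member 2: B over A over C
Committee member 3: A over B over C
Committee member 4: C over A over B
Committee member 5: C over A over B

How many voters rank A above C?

2

Ballots ranking A above C: 2.
Ballots ranking C above A: 3.
So 2 of 5 voters prefer A to C.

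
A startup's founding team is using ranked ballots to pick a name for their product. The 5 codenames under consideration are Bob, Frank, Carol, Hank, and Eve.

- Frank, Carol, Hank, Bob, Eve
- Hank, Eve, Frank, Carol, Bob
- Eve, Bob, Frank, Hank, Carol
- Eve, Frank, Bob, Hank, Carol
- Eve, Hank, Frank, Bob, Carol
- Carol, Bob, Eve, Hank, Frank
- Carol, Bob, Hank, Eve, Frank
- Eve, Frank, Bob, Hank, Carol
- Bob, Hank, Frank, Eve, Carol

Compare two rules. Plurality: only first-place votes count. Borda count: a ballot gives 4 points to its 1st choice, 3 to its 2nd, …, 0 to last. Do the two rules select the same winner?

Yes

Plurality first-place counts: Bob 1, Frank 1, Carol 2, Hank 1, Eve 4 → Eve.
Borda totals: Bob 19, Frank 18, Carol 12, Hank 18, Eve 23 → Eve.
The two rules agree on Eve.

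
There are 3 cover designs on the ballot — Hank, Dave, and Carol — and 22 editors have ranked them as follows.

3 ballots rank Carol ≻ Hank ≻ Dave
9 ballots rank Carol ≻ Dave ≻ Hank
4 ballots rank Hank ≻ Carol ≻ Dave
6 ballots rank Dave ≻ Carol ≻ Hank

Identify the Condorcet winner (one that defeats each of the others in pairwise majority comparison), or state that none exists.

Head-to-head results (22 voters total):
Hank vs Dave: Dave wins 15–7.
Hank vs Carol: Carol wins 18–4.
Dave vs Carol: Carol wins 16–6.
Carol beats each rival — Hank (18–4), Dave (16–6) — so Carol is the Condorcet winner.

Carol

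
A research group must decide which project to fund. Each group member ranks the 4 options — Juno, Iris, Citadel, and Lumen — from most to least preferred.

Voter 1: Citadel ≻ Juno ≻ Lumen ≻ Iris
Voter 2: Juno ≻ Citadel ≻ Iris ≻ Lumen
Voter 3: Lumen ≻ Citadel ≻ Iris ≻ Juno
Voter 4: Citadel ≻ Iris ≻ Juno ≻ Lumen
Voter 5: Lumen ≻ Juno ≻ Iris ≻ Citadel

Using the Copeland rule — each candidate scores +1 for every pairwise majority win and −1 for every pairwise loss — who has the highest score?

Pairwise results:
  Juno vs Iris: Juno wins 3–2.
  Juno vs Citadel: Citadel wins 3–2.
  Juno vs Lumen: Juno wins 3–2.
  Iris vs Citadel: Citadel wins 4–1.
  Iris vs Lumen: Lumen wins 3–2.
  Citadel vs Lumen: Citadel wins 3–2.
Copeland scores (wins − losses):
  Juno: 2 − 1 = 1
  Iris: 0 − 3 = -3
  Citadel: 3 − 0 = 3
  Lumen: 1 − 2 = -1
Citadel has the best Copeland score.

Citadel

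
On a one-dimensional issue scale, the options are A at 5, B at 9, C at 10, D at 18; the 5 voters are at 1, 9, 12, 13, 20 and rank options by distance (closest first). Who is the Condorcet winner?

With single-peaked preferences on a line, the Condorcet winner is the candidate closest to the median voter.
The median voter (position 12) is closest to C at 10.
Check: C vs A — voters closer to C: 4 of 5.

C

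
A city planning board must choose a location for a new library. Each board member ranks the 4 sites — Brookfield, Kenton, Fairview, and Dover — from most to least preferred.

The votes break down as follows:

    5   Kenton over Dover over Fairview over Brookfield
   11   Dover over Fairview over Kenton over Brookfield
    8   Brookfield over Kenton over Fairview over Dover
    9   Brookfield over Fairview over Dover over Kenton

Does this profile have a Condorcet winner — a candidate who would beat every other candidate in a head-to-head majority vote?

Head-to-head results (33 voters total):
Brookfield vs Kenton: Brookfield wins 17–16.
Brookfield vs Fairview: Brookfield wins 17–16.
Brookfield vs Dover: Brookfield wins 17–16.
Kenton vs Fairview: Fairview wins 20–13.
Kenton vs Dover: Dover wins 20–13.
Fairview vs Dover: Fairview wins 17–16.
Brookfield beats each rival — Kenton (17–16), Fairview (17–16), Dover (17–16) — so Brookfield is the Condorcet winner.

Yes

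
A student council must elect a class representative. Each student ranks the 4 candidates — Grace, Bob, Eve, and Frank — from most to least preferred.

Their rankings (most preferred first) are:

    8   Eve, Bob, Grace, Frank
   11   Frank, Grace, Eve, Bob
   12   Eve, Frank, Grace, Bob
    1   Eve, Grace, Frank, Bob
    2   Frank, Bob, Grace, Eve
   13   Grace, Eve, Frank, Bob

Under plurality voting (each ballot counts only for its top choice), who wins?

First-place vote totals:
  Grace: 13
  Bob: 0
  Eve: 21
  Frank: 13
Eve has the most first-place votes.

Eve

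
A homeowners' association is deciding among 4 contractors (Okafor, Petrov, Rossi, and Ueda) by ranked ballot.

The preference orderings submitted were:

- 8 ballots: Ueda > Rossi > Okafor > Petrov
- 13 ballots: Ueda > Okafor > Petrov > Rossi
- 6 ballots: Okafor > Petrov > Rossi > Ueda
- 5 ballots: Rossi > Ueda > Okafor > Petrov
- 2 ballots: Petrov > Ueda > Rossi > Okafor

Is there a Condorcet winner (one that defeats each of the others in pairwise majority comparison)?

Yes

Head-to-head results (34 voters total):
Okafor vs Petrov: Okafor wins 32–2.
Okafor vs Rossi: Okafor wins 19–15.
Okafor vs Ueda: Ueda wins 28–6.
Petrov vs Rossi: Petrov wins 21–13.
Petrov vs Ueda: Ueda wins 26–8.
Rossi vs Ueda: Ueda wins 23–11.
Ueda beats each rival — Okafor (28–6), Petrov (26–8), Rossi (23–11) — so Ueda is the Condorcet winner.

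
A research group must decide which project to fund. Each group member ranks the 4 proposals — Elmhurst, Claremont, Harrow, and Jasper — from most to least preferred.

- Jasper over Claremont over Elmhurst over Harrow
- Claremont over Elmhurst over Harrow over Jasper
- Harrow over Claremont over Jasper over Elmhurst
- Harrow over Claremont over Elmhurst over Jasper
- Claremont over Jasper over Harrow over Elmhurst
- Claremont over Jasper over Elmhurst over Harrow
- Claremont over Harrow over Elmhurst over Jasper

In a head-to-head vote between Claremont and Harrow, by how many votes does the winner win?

Ballots ranking Claremont above Harrow: 5.
Ballots ranking Harrow above Claremont: 2.
Claremont wins 5–2, a margin of 3.

3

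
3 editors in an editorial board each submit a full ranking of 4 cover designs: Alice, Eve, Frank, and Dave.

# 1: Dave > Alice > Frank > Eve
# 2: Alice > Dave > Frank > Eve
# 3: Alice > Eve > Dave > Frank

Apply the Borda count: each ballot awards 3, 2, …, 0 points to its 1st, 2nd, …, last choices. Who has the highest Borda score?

Alice

Borda scores:
  Alice: 2 + 3 + 3 = 8
  Eve: 0 + 0 + 2 = 2
  Frank: 1 + 1 + 0 = 2
  Dave: 3 + 2 + 1 = 6
Alice has the highest total.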